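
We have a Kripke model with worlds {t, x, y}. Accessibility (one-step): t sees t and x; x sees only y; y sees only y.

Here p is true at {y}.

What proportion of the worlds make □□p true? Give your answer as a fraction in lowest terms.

t: successors {t, x}; □p there: t:F, x:T. ✗
x: successors {y}; □p there: y:T. ✓
y: successors {y}; □p there: y:T. ✓
That's 2 of 3 worlds, so 2/3.

2/3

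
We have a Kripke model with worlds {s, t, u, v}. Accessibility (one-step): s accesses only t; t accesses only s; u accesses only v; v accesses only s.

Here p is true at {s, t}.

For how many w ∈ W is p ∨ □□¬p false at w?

s: p is T, □□¬p is F. ✓
t: p is T, □□¬p is F. ✓
u: p is F, □□¬p is F. ✗
v: p is F, □□¬p is F. ✗
Satisfying worlds: {s, t}.
So p ∨ □□¬p fails at the other 2 worlds.

2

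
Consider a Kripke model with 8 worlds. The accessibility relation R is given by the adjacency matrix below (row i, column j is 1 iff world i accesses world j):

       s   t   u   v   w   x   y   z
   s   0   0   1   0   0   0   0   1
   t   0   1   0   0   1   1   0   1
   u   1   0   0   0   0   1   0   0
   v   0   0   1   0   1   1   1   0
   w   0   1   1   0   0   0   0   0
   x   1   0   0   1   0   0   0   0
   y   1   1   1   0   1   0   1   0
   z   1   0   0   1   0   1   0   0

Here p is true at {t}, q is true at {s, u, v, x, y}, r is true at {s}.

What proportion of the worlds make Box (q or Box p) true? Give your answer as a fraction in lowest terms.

3/8

s: successors {u, z}; q or Box p there: u:T, z:F. ✗
t: successors {t, w, x, z}; q or Box p there: t:F, w:F, x:T, z:F. ✗
u: successors {s, x}; q or Box p there: s:T, x:T. ✓
v: successors {u, w, x, y}; q or Box p there: u:T, w:F, x:T, y:T. ✗
w: successors {t, u}; q or Box p there: t:F, u:T. ✗
x: successors {s, v}; q or Box p there: s:T, v:T. ✓
y: successors {s, t, u, w, y}; q or Box p there: s:T, t:F, u:T, w:F, y:T. ✗
z: successors {s, v, x}; q or Box p there: s:T, v:T, x:T. ✓
That's 3 of 8 worlds, so 3/8.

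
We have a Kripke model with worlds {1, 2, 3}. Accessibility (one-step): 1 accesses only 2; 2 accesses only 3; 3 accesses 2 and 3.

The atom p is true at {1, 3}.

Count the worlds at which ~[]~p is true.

1: []~p is T. ✗
2: []~p is F. ✓
3: []~p is F. ✓
Satisfying worlds: {2, 3}.

2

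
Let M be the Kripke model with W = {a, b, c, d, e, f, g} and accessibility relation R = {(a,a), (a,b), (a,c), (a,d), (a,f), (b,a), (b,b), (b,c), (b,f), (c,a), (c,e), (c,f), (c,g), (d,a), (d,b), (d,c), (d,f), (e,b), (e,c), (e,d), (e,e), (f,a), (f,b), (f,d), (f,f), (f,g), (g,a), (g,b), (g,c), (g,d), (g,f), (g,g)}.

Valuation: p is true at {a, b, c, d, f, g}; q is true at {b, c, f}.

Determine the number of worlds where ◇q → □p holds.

5

a: ◇q is T, □p is T. ✓
b: ◇q is T, □p is T. ✓
c: ◇q is T, □p is F. ✗
d: ◇q is T, □p is T. ✓
e: ◇q is T, □p is F. ✗
f: ◇q is T, □p is T. ✓
g: ◇q is T, □p is T. ✓
Satisfying worlds: {a, b, d, f, g}.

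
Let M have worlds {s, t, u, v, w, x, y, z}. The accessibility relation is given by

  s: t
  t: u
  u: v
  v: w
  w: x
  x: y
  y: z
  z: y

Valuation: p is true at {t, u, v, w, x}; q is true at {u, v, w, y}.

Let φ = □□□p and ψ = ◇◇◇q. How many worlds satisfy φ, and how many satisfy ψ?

For □□□p:
s: successors {t}; □□p there: t:T. ✓
t: successors {u}; □□p there: u:T. ✓
u: successors {v}; □□p there: v:T. ✓
v: successors {w}; □□p there: w:F. ✗
w: successors {x}; □□p there: x:F. ✗
x: successors {y}; □□p there: y:F. ✗
y: successors {z}; □□p there: z:F. ✗
z: successors {y}; □□p there: y:F. ✗
— 3 worlds.
For ◇◇◇q:
s: successors {t}; ◇◇q there: t:T. ✓
t: successors {u}; ◇◇q there: u:T. ✓
u: successors {v}; ◇◇q there: v:F. ✗
v: successors {w}; ◇◇q there: w:T. ✓
w: successors {x}; ◇◇q there: x:F. ✗
x: successors {y}; ◇◇q there: y:T. ✓
y: successors {z}; ◇◇q there: z:F. ✗
z: successors {y}; ◇◇q there: y:T. ✓
— 5 worlds.

3 and 5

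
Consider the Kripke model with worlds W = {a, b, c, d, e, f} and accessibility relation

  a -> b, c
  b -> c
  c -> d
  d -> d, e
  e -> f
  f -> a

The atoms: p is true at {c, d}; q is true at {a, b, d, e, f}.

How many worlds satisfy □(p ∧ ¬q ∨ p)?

a: successors {b, c}; p ∧ ¬q ∨ p there: b:F, c:T. ✗
b: successors {c}; p ∧ ¬q ∨ p there: c:T. ✓
c: successors {d}; p ∧ ¬q ∨ p there: d:T. ✓
d: successors {d, e}; p ∧ ¬q ∨ p there: d:T, e:F. ✗
e: successors {f}; p ∧ ¬q ∨ p there: f:F. ✗
f: successors {a}; p ∧ ¬q ∨ p there: a:F. ✗
Satisfying worlds: {b, c}.

2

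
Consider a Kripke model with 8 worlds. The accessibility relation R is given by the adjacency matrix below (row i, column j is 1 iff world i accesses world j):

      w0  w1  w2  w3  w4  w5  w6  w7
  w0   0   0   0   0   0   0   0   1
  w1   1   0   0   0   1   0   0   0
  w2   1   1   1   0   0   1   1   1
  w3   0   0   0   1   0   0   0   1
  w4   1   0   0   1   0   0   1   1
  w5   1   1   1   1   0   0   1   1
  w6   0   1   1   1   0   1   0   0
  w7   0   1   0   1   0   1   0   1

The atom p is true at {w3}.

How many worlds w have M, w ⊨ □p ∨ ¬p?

w0: □p is F, ¬p is T. ✓
w1: □p is F, ¬p is T. ✓
w2: □p is F, ¬p is T. ✓
w3: □p is F, ¬p is F. ✗
w4: □p is F, ¬p is T. ✓
w5: □p is F, ¬p is T. ✓
w6: □p is F, ¬p is T. ✓
w7: □p is F, ¬p is T. ✓
Satisfying worlds: {w0, w1, w2, w4, w5, w6, w7}.

7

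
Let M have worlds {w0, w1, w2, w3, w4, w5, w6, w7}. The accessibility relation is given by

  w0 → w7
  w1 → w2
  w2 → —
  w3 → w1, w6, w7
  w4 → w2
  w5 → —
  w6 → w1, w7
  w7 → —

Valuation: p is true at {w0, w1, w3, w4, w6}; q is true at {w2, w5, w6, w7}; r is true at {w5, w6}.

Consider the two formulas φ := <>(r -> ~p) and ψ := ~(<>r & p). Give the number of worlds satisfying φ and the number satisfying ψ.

5 and 7

For <>(r -> ~p):
w0: successors {w7}; r -> ~p there: w7:T. ✓
w1: successors {w2}; r -> ~p there: w2:T. ✓
w2: no successors, so <>(r -> ~p) fails. ✗
w3: successors {w1, w6, w7}; r -> ~p there: w1:T, w6:F, w7:T. ✓
w4: successors {w2}; r -> ~p there: w2:T. ✓
w5: no successors, so <>(r -> ~p) fails. ✗
w6: successors {w1, w7}; r -> ~p there: w1:T, w7:T. ✓
w7: no successors, so <>(r -> ~p) fails. ✗
— 5 worlds.
For ~(<>r & p):
w0: <>r & p is F. ✓
w1: <>r & p is F. ✓
w2: <>r & p is F. ✓
w3: <>r & p is T. ✗
w4: <>r & p is F. ✓
w5: <>r & p is F. ✓
w6: <>r & p is F. ✓
w7: <>r & p is F. ✓
— 7 worlds.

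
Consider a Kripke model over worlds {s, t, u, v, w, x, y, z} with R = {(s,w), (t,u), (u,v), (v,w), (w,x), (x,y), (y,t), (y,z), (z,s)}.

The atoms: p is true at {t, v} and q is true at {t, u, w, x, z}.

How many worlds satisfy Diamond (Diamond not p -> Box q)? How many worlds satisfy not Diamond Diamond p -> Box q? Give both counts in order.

7 and 6

For Diamond (Diamond not p -> Box q):
s: successors {w}; Diamond not p -> Box q there: w:T. ✓
t: successors {u}; Diamond not p -> Box q there: u:T. ✓
u: successors {v}; Diamond not p -> Box q there: v:T. ✓
v: successors {w}; Diamond not p -> Box q there: w:T. ✓
w: successors {x}; Diamond not p -> Box q there: x:F. ✗
x: successors {y}; Diamond not p -> Box q there: y:T. ✓
y: successors {t, z}; Diamond not p -> Box q there: t:T, z:F. ✓
z: successors {s}; Diamond not p -> Box q there: s:T. ✓
— 7 worlds.
For not Diamond Diamond p -> Box q:
s: not Diamond Diamond p is T, Box q is T. ✓
t: not Diamond Diamond p is F, Box q is T. ✓
u: not Diamond Diamond p is T, Box q is F. ✗
v: not Diamond Diamond p is T, Box q is T. ✓
w: not Diamond Diamond p is T, Box q is T. ✓
x: not Diamond Diamond p is F, Box q is F. ✓
y: not Diamond Diamond p is T, Box q is T. ✓
z: not Diamond Diamond p is T, Box q is F. ✗
— 6 worlds.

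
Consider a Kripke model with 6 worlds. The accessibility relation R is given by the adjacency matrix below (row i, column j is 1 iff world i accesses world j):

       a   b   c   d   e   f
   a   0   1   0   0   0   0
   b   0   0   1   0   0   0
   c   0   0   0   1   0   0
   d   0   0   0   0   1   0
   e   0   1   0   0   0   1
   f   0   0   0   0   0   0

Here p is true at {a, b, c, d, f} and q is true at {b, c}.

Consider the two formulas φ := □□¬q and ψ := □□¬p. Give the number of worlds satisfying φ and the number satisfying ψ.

3 and 2

For □□¬q:
a: successors {b}; □¬q there: b:F. ✗
b: successors {c}; □¬q there: c:T. ✓
c: successors {d}; □¬q there: d:T. ✓
d: successors {e}; □¬q there: e:F. ✗
e: successors {b, f}; □¬q there: b:F, f:T. ✗
f: no successors, so □□¬q holds vacuously. ✓
— 3 worlds.
For □□¬p:
a: successors {b}; □¬p there: b:F. ✗
b: successors {c}; □¬p there: c:F. ✗
c: successors {d}; □¬p there: d:T. ✓
d: successors {e}; □¬p there: e:F. ✗
e: successors {b, f}; □¬p there: b:F, f:T. ✗
f: no successors, so □□¬p holds vacuously. ✓
— 2 worlds.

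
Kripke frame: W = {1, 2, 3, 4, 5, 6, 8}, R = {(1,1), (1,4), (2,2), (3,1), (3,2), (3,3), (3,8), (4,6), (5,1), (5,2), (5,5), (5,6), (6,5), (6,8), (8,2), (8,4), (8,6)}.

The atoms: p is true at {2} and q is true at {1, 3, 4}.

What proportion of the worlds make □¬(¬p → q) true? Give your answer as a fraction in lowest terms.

1: successors {1, 4}; ¬(¬p → q) there: 1:F, 4:F. ✗
2: successors {2}; ¬(¬p → q) there: 2:F. ✗
3: successors {1, 2, 3, 8}; ¬(¬p → q) there: 1:F, 2:F, 3:F, 8:T. ✗
4: successors {6}; ¬(¬p → q) there: 6:T. ✓
5: successors {1, 2, 5, 6}; ¬(¬p → q) there: 1:F, 2:F, 5:T, 6:T. ✗
6: successors {5, 8}; ¬(¬p → q) there: 5:T, 8:T. ✓
8: successors {2, 4, 6}; ¬(¬p → q) there: 2:F, 4:F, 6:T. ✗
That's 2 of 7 worlds, so 2/7.

2/7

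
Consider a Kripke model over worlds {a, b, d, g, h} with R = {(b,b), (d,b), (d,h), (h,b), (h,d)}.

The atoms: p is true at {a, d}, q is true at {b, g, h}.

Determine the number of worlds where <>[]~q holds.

a: no successors, so <>[]~q fails. ✗
b: successors {b}; []~q there: b:F. ✗
d: successors {b, h}; []~q there: b:F, h:F. ✗
g: no successors, so <>[]~q fails. ✗
h: successors {b, d}; []~q there: b:F, d:F. ✗
Satisfying worlds: ∅.

0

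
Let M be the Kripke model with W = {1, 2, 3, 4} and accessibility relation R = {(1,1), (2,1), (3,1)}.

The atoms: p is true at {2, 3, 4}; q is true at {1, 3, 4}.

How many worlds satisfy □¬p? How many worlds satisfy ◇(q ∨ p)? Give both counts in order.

For □¬p:
1: successors {1}; ¬p there: 1:T. ✓
2: successors {1}; ¬p there: 1:T. ✓
3: successors {1}; ¬p there: 1:T. ✓
4: no successors, so □¬p holds vacuously. ✓
— 4 worlds.
For ◇(q ∨ p):
1: successors {1}; q ∨ p there: 1:T. ✓
2: successors {1}; q ∨ p there: 1:T. ✓
3: successors {1}; q ∨ p there: 1:T. ✓
4: no successors, so ◇(q ∨ p) fails. ✗
— 3 worlds.

4 and 3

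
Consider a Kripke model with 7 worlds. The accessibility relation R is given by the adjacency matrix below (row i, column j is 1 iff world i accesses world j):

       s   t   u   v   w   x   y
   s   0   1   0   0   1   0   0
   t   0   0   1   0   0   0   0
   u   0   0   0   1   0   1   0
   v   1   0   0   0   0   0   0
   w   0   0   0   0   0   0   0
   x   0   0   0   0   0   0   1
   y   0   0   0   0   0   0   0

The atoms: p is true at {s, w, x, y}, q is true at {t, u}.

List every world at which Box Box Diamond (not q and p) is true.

s: successors {t, w}; Box Diamond (not q and p) there: t:T, w:T. ✓
t: successors {u}; Box Diamond (not q and p) there: u:T. ✓
u: successors {v, x}; Box Diamond (not q and p) there: v:T, x:F. ✗
v: successors {s}; Box Diamond (not q and p) there: s:F. ✗
w: no successors, so Box Box Diamond (not q and p) holds vacuously. ✓
x: successors {y}; Box Diamond (not q and p) there: y:T. ✓
y: no successors, so Box Box Diamond (not q and p) holds vacuously. ✓

{s, t, w, x, y}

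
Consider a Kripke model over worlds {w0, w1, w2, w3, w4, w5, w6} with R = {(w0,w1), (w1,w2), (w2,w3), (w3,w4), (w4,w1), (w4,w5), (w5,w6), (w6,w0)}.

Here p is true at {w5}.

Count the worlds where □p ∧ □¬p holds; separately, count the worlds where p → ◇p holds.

For □p ∧ □¬p:
w0: □p is F, □¬p is T. ✗
w1: □p is F, □¬p is T. ✗
w2: □p is F, □¬p is T. ✗
w3: □p is F, □¬p is T. ✗
w4: □p is F, □¬p is F. ✗
w5: □p is F, □¬p is T. ✗
w6: □p is F, □¬p is T. ✗
— 0 worlds.
For p → ◇p:
w0: p is F, ◇p is F. ✓
w1: p is F, ◇p is F. ✓
w2: p is F, ◇p is F. ✓
w3: p is F, ◇p is F. ✓
w4: p is F, ◇p is T. ✓
w5: p is T, ◇p is F. ✗
w6: p is F, ◇p is F. ✓
— 6 worlds.

0 and 6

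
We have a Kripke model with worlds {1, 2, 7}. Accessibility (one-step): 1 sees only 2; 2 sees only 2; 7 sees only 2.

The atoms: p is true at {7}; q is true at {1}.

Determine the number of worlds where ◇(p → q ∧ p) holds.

3

1: successors {2}; p → q ∧ p there: 2:T. ✓
2: successors {2}; p → q ∧ p there: 2:T. ✓
7: successors {2}; p → q ∧ p there: 2:T. ✓
Satisfying worlds: {1, 2, 7}.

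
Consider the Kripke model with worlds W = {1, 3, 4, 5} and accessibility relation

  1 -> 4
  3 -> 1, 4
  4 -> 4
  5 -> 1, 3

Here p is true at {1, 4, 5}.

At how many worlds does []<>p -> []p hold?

1: []<>p is T, []p is T. ✓
3: []<>p is T, []p is T. ✓
4: []<>p is T, []p is T. ✓
5: []<>p is T, []p is F. ✗
Satisfying worlds: {1, 3, 4}.

3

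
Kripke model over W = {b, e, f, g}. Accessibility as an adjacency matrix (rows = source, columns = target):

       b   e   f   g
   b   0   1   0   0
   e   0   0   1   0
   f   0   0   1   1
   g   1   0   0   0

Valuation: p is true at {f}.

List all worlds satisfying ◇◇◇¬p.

{b, e, f}

b: successors {e}; ◇◇¬p there: e:T. ✓
e: successors {f}; ◇◇¬p there: f:T. ✓
f: successors {f, g}; ◇◇¬p there: f:T, g:T. ✓
g: successors {b}; ◇◇¬p there: b:F. ✗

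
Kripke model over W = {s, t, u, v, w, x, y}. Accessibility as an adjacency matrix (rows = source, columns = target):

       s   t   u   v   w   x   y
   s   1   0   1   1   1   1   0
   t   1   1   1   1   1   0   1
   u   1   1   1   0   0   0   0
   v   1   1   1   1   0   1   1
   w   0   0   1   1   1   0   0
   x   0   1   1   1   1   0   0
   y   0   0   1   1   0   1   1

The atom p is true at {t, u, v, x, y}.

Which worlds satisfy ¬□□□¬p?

s: □□□¬p is F. ✓
t: □□□¬p is F. ✓
u: □□□¬p is F. ✓
v: □□□¬p is F. ✓
w: □□□¬p is F. ✓
x: □□□¬p is F. ✓
y: □□□¬p is F. ✓

{s, t, u, v, w, x, y}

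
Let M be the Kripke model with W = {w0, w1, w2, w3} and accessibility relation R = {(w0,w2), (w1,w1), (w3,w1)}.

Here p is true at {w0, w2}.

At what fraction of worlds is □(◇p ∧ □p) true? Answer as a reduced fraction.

w0: successors {w2}; ◇p ∧ □p there: w2:F. ✗
w1: successors {w1}; ◇p ∧ □p there: w1:F. ✗
w2: no successors, so □(◇p ∧ □p) holds vacuously. ✓
w3: successors {w1}; ◇p ∧ □p there: w1:F. ✗
That's 1 of 4 worlds, so 1/4.

1/4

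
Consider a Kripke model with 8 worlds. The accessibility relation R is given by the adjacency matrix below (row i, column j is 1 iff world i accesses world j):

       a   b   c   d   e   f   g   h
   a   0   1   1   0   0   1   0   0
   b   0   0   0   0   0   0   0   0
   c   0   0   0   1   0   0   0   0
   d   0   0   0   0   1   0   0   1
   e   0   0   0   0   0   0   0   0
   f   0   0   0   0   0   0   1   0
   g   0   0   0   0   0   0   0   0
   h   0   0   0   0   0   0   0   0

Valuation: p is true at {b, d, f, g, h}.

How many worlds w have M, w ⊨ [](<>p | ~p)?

a: successors {b, c, f}; <>p | ~p there: b:F, c:T, f:T. ✗
b: no successors, so [](<>p | ~p) holds vacuously. ✓
c: successors {d}; <>p | ~p there: d:T. ✓
d: successors {e, h}; <>p | ~p there: e:T, h:F. ✗
e: no successors, so [](<>p | ~p) holds vacuously. ✓
f: successors {g}; <>p | ~p there: g:F. ✗
g: no successors, so [](<>p | ~p) holds vacuously. ✓
h: no successors, so [](<>p | ~p) holds vacuously. ✓
Satisfying worlds: {b, c, e, g, h}.

5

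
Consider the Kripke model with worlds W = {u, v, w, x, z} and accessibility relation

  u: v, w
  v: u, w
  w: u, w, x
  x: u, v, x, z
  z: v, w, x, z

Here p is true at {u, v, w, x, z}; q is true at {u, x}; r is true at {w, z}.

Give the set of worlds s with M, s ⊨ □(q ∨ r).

{v, w}

u: successors {v, w}; q ∨ r there: v:F, w:T. ✗
v: successors {u, w}; q ∨ r there: u:T, w:T. ✓
w: successors {u, w, x}; q ∨ r there: u:T, w:T, x:T. ✓
x: successors {u, v, x, z}; q ∨ r there: u:T, v:F, x:T, z:T. ✗
z: successors {v, w, x, z}; q ∨ r there: v:F, w:T, x:T, z:T. ✗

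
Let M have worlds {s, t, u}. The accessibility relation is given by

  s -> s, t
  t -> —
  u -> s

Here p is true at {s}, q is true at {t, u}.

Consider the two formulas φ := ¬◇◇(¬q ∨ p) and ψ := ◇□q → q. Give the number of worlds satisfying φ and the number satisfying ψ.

1 and 2

For ¬◇◇(¬q ∨ p):
s: ◇◇(¬q ∨ p) is T. ✗
t: ◇◇(¬q ∨ p) is F. ✓
u: ◇◇(¬q ∨ p) is T. ✗
— 1 world.
For ◇□q → q:
s: ◇□q is T, q is F. ✗
t: ◇□q is F, q is T. ✓
u: ◇□q is F, q is T. ✓
— 2 worlds.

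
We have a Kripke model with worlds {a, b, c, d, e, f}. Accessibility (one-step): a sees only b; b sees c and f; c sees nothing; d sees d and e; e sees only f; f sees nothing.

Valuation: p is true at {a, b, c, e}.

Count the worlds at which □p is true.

a: successors {b}; p there: b:T. ✓
b: successors {c, f}; p there: c:T, f:F. ✗
c: no successors, so □p holds vacuously. ✓
d: successors {d, e}; p there: d:F, e:T. ✗
e: successors {f}; p there: f:F. ✗
f: no successors, so □p holds vacuously. ✓
Satisfying worlds: {a, c, f}.

3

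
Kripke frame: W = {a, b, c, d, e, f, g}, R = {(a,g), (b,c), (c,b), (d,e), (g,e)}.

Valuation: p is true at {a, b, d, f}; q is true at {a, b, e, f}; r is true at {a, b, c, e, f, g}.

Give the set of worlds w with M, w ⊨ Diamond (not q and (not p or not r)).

a: successors {g}; not q and (not p or not r) there: g:T. ✓
b: successors {c}; not q and (not p or not r) there: c:T. ✓
c: successors {b}; not q and (not p or not r) there: b:F. ✗
d: successors {e}; not q and (not p or not r) there: e:F. ✗
e: no successors, so Diamond (not q and (not p or not r)) fails. ✗
f: no successors, so Diamond (not q and (not p or not r)) fails. ✗
g: successors {e}; not q and (not p or not r) there: e:F. ✗

{a, b}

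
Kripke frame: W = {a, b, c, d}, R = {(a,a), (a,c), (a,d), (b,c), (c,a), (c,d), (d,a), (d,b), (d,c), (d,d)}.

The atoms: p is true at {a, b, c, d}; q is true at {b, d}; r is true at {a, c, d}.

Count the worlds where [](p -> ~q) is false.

a: successors {a, c, d}; p -> ~q there: a:T, c:T, d:F. ✗
b: successors {c}; p -> ~q there: c:T. ✓
c: successors {a, d}; p -> ~q there: a:T, d:F. ✗
d: successors {a, b, c, d}; p -> ~q there: a:T, b:F, c:T, d:F. ✗
Satisfying worlds: {b}.
So [](p -> ~q) fails at the other 3 worlds.

3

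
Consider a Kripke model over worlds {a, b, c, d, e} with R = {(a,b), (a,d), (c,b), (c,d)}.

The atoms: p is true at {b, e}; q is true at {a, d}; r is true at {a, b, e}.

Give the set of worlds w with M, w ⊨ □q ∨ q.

a: □q is F, q is T. ✓
b: □q is T, q is F. ✓
c: □q is F, q is F. ✗
d: □q is T, q is T. ✓
e: □q is T, q is F. ✓

{a, b, d, e}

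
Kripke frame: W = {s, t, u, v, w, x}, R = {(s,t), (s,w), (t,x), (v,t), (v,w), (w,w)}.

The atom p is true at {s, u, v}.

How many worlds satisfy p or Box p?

4

s: p is T, Box p is F. ✓
t: p is F, Box p is F. ✗
u: p is T, Box p is T. ✓
v: p is T, Box p is F. ✓
w: p is F, Box p is F. ✗
x: p is F, Box p is T. ✓
Satisfying worlds: {s, u, v, x}.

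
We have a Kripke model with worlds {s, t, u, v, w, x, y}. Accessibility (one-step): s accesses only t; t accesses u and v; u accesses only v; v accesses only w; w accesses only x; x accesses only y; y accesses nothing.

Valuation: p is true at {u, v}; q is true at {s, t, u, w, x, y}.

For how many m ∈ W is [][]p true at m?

3

s: successors {t}; []p there: t:T. ✓
t: successors {u, v}; []p there: u:T, v:F. ✗
u: successors {v}; []p there: v:F. ✗
v: successors {w}; []p there: w:F. ✗
w: successors {x}; []p there: x:F. ✗
x: successors {y}; []p there: y:T. ✓
y: no successors, so [][]p holds vacuously. ✓
Satisfying worlds: {s, x, y}.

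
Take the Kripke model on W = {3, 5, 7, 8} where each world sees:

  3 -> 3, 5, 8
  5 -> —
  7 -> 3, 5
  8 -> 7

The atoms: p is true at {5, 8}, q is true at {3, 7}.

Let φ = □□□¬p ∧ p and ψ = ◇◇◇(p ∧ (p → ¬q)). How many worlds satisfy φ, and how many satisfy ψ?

For □□□¬p ∧ p:
3: □□□¬p is F, p is F. ✗
5: □□□¬p is T, p is T. ✓
7: □□□¬p is F, p is F. ✗
8: □□□¬p is F, p is T. ✗
— 1 world.
For ◇◇◇(p ∧ (p → ¬q)):
3: successors {3, 5, 8}; ◇◇(p ∧ (p → ¬q)) there: 3:T, 5:F, 8:T. ✓
5: no successors, so ◇◇◇(p ∧ (p → ¬q)) fails. ✗
7: successors {3, 5}; ◇◇(p ∧ (p → ¬q)) there: 3:T, 5:F. ✓
8: successors {7}; ◇◇(p ∧ (p → ¬q)) there: 7:T. ✓
— 3 worlds.

1 and 3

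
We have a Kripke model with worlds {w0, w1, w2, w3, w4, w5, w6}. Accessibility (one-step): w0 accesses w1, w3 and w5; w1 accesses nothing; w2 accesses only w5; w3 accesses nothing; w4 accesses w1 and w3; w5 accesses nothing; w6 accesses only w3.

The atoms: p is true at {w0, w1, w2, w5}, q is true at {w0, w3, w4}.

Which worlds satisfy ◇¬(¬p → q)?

w0: successors {w1, w3, w5}; ¬(¬p → q) there: w1:F, w3:F, w5:F. ✗
w1: no successors, so ◇¬(¬p → q) fails. ✗
w2: successors {w5}; ¬(¬p → q) there: w5:F. ✗
w3: no successors, so ◇¬(¬p → q) fails. ✗
w4: successors {w1, w3}; ¬(¬p → q) there: w1:F, w3:F. ✗
w5: no successors, so ◇¬(¬p → q) fails. ✗
w6: successors {w3}; ¬(¬p → q) there: w3:F. ✗

∅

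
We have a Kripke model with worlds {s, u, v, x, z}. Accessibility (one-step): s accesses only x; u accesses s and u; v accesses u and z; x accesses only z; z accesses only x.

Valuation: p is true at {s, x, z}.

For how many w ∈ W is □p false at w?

s: successors {x}; p there: x:T. ✓
u: successors {s, u}; p there: s:T, u:F. ✗
v: successors {u, z}; p there: u:F, z:T. ✗
x: successors {z}; p there: z:T. ✓
z: successors {x}; p there: x:T. ✓
Satisfying worlds: {s, x, z}.
So □p fails at the other 2 worlds.

2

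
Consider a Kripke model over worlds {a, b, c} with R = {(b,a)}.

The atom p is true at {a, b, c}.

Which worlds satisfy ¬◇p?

a: ◇p is F. ✓
b: ◇p is T. ✗
c: ◇p is F. ✓

{a, c}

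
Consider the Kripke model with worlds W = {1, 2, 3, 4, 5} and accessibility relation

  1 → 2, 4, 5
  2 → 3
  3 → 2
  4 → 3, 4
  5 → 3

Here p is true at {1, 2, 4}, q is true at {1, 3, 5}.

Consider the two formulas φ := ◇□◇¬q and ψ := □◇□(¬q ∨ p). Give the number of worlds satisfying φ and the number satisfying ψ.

3 and 2

For ◇□◇¬q:
1: successors {2, 4, 5}; □◇¬q there: 2:T, 4:T, 5:T. ✓
2: successors {3}; □◇¬q there: 3:F. ✗
3: successors {2}; □◇¬q there: 2:T. ✓
4: successors {3, 4}; □◇¬q there: 3:F, 4:T. ✓
5: successors {3}; □◇¬q there: 3:F. ✗
— 3 worlds.
For □◇□(¬q ∨ p):
1: successors {2, 4, 5}; ◇□(¬q ∨ p) there: 2:T, 4:T, 5:T. ✓
2: successors {3}; ◇□(¬q ∨ p) there: 3:F. ✗
3: successors {2}; ◇□(¬q ∨ p) there: 2:T. ✓
4: successors {3, 4}; ◇□(¬q ∨ p) there: 3:F, 4:T. ✗
5: successors {3}; ◇□(¬q ∨ p) there: 3:F. ✗
— 2 worlds.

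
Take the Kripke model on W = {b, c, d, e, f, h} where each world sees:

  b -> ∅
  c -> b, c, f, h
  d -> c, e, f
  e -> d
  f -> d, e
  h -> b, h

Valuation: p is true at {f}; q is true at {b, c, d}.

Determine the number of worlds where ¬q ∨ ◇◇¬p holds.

5

b: ¬q is F, ◇◇¬p is F. ✗
c: ¬q is F, ◇◇¬p is T. ✓
d: ¬q is F, ◇◇¬p is T. ✓
e: ¬q is T, ◇◇¬p is T. ✓
f: ¬q is T, ◇◇¬p is T. ✓
h: ¬q is T, ◇◇¬p is T. ✓
Satisfying worlds: {c, d, e, f, h}.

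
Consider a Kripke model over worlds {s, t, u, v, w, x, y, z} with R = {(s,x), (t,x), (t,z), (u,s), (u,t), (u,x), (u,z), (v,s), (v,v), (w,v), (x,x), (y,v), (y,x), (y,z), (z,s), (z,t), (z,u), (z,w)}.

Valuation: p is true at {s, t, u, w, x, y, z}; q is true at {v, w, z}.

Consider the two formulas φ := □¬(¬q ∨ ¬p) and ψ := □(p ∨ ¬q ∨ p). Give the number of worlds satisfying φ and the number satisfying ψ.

For □¬(¬q ∨ ¬p):
s: successors {x}; ¬(¬q ∨ ¬p) there: x:F. ✗
t: successors {x, z}; ¬(¬q ∨ ¬p) there: x:F, z:T. ✗
u: successors {s, t, x, z}; ¬(¬q ∨ ¬p) there: s:F, t:F, x:F, z:T. ✗
v: successors {s, v}; ¬(¬q ∨ ¬p) there: s:F, v:F. ✗
w: successors {v}; ¬(¬q ∨ ¬p) there: v:F. ✗
x: successors {x}; ¬(¬q ∨ ¬p) there: x:F. ✗
y: successors {v, x, z}; ¬(¬q ∨ ¬p) there: v:F, x:F, z:T. ✗
z: successors {s, t, u, w}; ¬(¬q ∨ ¬p) there: s:F, t:F, u:F, w:T. ✗
— 0 worlds.
For □(p ∨ ¬q ∨ p):
s: successors {x}; p ∨ ¬q ∨ p there: x:T. ✓
t: successors {x, z}; p ∨ ¬q ∨ p there: x:T, z:T. ✓
u: successors {s, t, x, z}; p ∨ ¬q ∨ p there: s:T, t:T, x:T, z:T. ✓
v: successors {s, v}; p ∨ ¬q ∨ p there: s:T, v:F. ✗
w: successors {v}; p ∨ ¬q ∨ p there: v:F. ✗
x: successors {x}; p ∨ ¬q ∨ p there: x:T. ✓
y: successors {v, x, z}; p ∨ ¬q ∨ p there: v:F, x:T, z:T. ✗
z: successors {s, t, u, w}; p ∨ ¬q ∨ p there: s:T, t:T, u:T, w:T. ✓
— 5 worlds.

0 and 5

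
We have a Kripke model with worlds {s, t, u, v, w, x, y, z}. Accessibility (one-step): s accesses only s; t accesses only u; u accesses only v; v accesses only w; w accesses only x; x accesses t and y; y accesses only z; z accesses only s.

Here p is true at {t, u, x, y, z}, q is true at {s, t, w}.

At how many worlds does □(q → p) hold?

s: successors {s}; q → p there: s:F. ✗
t: successors {u}; q → p there: u:T. ✓
u: successors {v}; q → p there: v:T. ✓
v: successors {w}; q → p there: w:F. ✗
w: successors {x}; q → p there: x:T. ✓
x: successors {t, y}; q → p there: t:T, y:T. ✓
y: successors {z}; q → p there: z:T. ✓
z: successors {s}; q → p there: s:F. ✗
Satisfying worlds: {t, u, w, x, y}.

5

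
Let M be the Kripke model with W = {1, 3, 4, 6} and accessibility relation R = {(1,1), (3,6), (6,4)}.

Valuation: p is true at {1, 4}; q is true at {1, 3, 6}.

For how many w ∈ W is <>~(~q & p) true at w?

2

1: successors {1}; ~(~q & p) there: 1:T. ✓
3: successors {6}; ~(~q & p) there: 6:T. ✓
4: no successors, so <>~(~q & p) fails. ✗
6: successors {4}; ~(~q & p) there: 4:F. ✗
Satisfying worlds: {1, 3}.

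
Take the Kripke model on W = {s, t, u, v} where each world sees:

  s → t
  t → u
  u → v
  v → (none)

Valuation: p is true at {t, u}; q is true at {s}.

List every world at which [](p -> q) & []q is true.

{v}

s: [](p -> q) is F, []q is F. ✗
t: [](p -> q) is F, []q is F. ✗
u: [](p -> q) is T, []q is F. ✗
v: [](p -> q) is T, []q is T. ✓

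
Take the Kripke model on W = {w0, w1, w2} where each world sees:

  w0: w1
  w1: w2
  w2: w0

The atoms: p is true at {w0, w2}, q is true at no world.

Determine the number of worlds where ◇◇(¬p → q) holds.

2

w0: successors {w1}; ◇(¬p → q) there: w1:T. ✓
w1: successors {w2}; ◇(¬p → q) there: w2:T. ✓
w2: successors {w0}; ◇(¬p → q) there: w0:F. ✗
Satisfying worlds: {w0, w1}.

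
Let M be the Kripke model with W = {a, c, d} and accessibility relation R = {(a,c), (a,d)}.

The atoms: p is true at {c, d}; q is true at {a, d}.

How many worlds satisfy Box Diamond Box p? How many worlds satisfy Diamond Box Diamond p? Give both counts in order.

For Box Diamond Box p:
a: successors {c, d}; Diamond Box p there: c:F, d:F. ✗
c: no successors, so Box Diamond Box p holds vacuously. ✓
d: no successors, so Box Diamond Box p holds vacuously. ✓
— 2 worlds.
For Diamond Box Diamond p:
a: successors {c, d}; Box Diamond p there: c:T, d:T. ✓
c: no successors, so Diamond Box Diamond p fails. ✗
d: no successors, so Diamond Box Diamond p fails. ✗
— 1 world.

2 and 1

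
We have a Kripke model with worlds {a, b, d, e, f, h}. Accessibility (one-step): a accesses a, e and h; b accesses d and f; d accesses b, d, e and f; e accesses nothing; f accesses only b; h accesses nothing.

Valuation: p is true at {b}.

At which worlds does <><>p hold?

{b, d}

a: successors {a, e, h}; <>p there: a:F, e:F, h:F. ✗
b: successors {d, f}; <>p there: d:T, f:T. ✓
d: successors {b, d, e, f}; <>p there: b:F, d:T, e:F, f:T. ✓
e: no successors, so <><>p fails. ✗
f: successors {b}; <>p there: b:F. ✗
h: no successors, so <><>p fails. ✗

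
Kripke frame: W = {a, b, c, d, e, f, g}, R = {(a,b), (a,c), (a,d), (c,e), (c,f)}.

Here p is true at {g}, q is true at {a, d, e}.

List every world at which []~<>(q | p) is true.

{b, c, d, e, f, g}

a: successors {b, c, d}; ~<>(q | p) there: b:T, c:F, d:T. ✗
b: no successors, so []~<>(q | p) holds vacuously. ✓
c: successors {e, f}; ~<>(q | p) there: e:T, f:T. ✓
d: no successors, so []~<>(q | p) holds vacuously. ✓
e: no successors, so []~<>(q | p) holds vacuously. ✓
f: no successors, so []~<>(q | p) holds vacuously. ✓
g: no successors, so []~<>(q | p) holds vacuously. ✓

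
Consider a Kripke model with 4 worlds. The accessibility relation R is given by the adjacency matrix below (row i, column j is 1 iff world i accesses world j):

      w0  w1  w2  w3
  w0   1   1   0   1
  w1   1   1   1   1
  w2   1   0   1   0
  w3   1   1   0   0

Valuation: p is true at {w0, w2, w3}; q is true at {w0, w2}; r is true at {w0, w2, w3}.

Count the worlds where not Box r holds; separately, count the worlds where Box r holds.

For not Box r:
w0: Box r is F. ✓
w1: Box r is F. ✓
w2: Box r is T. ✗
w3: Box r is F. ✓
— 3 worlds.
For Box r:
w0: successors {w0, w1, w3}; r there: w0:T, w1:F, w3:T. ✗
w1: successors {w0, w1, w2, w3}; r there: w0:T, w1:F, w2:T, w3:T. ✗
w2: successors {w0, w2}; r there: w0:T, w2:T. ✓
w3: successors {w0, w1}; r there: w0:T, w1:F. ✗
— 1 world.

3 and 1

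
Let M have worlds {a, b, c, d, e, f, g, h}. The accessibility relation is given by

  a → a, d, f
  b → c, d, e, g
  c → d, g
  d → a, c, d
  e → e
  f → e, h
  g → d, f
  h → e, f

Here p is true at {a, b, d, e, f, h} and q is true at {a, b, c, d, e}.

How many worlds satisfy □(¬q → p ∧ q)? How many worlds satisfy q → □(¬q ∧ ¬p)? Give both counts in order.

2 and 3

For □(¬q → p ∧ q):
a: successors {a, d, f}; ¬q → p ∧ q there: a:T, d:T, f:F. ✗
b: successors {c, d, e, g}; ¬q → p ∧ q there: c:T, d:T, e:T, g:F. ✗
c: successors {d, g}; ¬q → p ∧ q there: d:T, g:F. ✗
d: successors {a, c, d}; ¬q → p ∧ q there: a:T, c:T, d:T. ✓
e: successors {e}; ¬q → p ∧ q there: e:T. ✓
f: successors {e, h}; ¬q → p ∧ q there: e:T, h:F. ✗
g: successors {d, f}; ¬q → p ∧ q there: d:T, f:F. ✗
h: successors {e, f}; ¬q → p ∧ q there: e:T, f:F. ✗
— 2 worlds.
For q → □(¬q ∧ ¬p):
a: q is T, □(¬q ∧ ¬p) is F. ✗
b: q is T, □(¬q ∧ ¬p) is F. ✗
c: q is T, □(¬q ∧ ¬p) is F. ✗
d: q is T, □(¬q ∧ ¬p) is F. ✗
e: q is T, □(¬q ∧ ¬p) is F. ✗
f: q is F, □(¬q ∧ ¬p) is F. ✓
g: q is F, □(¬q ∧ ¬p) is F. ✓
h: q is F, □(¬q ∧ ¬p) is F. ✓
— 3 worlds.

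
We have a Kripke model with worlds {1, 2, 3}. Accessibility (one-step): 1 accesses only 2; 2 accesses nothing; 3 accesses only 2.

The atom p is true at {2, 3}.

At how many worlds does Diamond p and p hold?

1

1: Diamond p is T, p is F. ✗
2: Diamond p is F, p is T. ✗
3: Diamond p is T, p is T. ✓
Satisfying worlds: {3}.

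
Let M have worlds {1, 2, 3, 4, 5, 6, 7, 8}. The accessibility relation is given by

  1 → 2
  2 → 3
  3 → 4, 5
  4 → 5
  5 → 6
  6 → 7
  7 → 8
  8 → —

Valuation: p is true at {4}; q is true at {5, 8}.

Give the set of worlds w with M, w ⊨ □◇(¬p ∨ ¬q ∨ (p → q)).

1: successors {2}; ◇(¬p ∨ ¬q ∨ (p → q)) there: 2:T. ✓
2: successors {3}; ◇(¬p ∨ ¬q ∨ (p → q)) there: 3:T. ✓
3: successors {4, 5}; ◇(¬p ∨ ¬q ∨ (p → q)) there: 4:T, 5:T. ✓
4: successors {5}; ◇(¬p ∨ ¬q ∨ (p → q)) there: 5:T. ✓
5: successors {6}; ◇(¬p ∨ ¬q ∨ (p → q)) there: 6:T. ✓
6: successors {7}; ◇(¬p ∨ ¬q ∨ (p → q)) there: 7:T. ✓
7: successors {8}; ◇(¬p ∨ ¬q ∨ (p → q)) there: 8:F. ✗
8: no successors, so □◇(¬p ∨ ¬q ∨ (p → q)) holds vacuously. ✓

{1, 2, 3, 4, 5, 6, 8}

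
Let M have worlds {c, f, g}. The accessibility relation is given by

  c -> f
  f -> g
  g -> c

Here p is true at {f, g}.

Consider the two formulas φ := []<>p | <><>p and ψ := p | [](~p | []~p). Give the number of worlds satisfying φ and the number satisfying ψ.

2 and 2

For []<>p | <><>p:
c: []<>p is T, <><>p is T. ✓
f: []<>p is F, <><>p is F. ✗
g: []<>p is T, <><>p is T. ✓
— 2 worlds.
For p | [](~p | []~p):
c: p is F, [](~p | []~p) is F. ✗
f: p is T, [](~p | []~p) is T. ✓
g: p is T, [](~p | []~p) is T. ✓
— 2 worlds.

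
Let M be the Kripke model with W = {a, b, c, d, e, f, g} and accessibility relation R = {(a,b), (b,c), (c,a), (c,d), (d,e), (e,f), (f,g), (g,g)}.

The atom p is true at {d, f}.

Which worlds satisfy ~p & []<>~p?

a: ~p is T, []<>~p is T. ✓
b: ~p is T, []<>~p is T. ✓
c: ~p is T, []<>~p is T. ✓
d: ~p is F, []<>~p is F. ✗
e: ~p is T, []<>~p is T. ✓
f: ~p is F, []<>~p is T. ✗
g: ~p is T, []<>~p is T. ✓

{a, b, c, e, g}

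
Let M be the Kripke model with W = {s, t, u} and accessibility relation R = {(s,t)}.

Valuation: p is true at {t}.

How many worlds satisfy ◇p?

1

s: successors {t}; p there: t:T. ✓
t: no successors, so ◇p fails. ✗
u: no successors, so ◇p fails. ✗
Satisfying worlds: {s}.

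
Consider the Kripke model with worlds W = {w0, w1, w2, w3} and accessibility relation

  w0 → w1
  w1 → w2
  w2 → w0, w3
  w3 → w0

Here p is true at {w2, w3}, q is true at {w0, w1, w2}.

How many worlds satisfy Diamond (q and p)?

1

w0: successors {w1}; q and p there: w1:F. ✗
w1: successors {w2}; q and p there: w2:T. ✓
w2: successors {w0, w3}; q and p there: w0:F, w3:F. ✗
w3: successors {w0}; q and p there: w0:F. ✗
Satisfying worlds: {w1}.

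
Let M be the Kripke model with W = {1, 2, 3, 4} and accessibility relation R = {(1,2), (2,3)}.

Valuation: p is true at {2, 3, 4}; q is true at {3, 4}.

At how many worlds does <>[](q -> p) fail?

1: successors {2}; [](q -> p) there: 2:T. ✓
2: successors {3}; [](q -> p) there: 3:T. ✓
3: no successors, so <>[](q -> p) fails. ✗
4: no successors, so <>[](q -> p) fails. ✗
Satisfying worlds: {1, 2}.
So <>[](q -> p) fails at the other 2 worlds.

2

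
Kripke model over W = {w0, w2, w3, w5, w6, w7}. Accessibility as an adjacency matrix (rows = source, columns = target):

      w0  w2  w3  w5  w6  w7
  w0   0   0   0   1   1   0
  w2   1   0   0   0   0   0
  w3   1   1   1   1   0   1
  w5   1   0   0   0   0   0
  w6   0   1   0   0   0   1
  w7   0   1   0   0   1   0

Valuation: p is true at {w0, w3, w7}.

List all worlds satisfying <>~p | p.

w0: <>~p is T, p is T. ✓
w2: <>~p is F, p is F. ✗
w3: <>~p is T, p is T. ✓
w5: <>~p is F, p is F. ✗
w6: <>~p is T, p is F. ✓
w7: <>~p is T, p is T. ✓

{w0, w3, w6, w7}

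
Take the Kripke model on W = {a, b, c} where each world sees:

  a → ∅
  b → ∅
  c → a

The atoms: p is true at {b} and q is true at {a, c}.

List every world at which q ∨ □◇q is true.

{a, b, c}

a: q is T, □◇q is T. ✓
b: q is F, □◇q is T. ✓
c: q is T, □◇q is F. ✓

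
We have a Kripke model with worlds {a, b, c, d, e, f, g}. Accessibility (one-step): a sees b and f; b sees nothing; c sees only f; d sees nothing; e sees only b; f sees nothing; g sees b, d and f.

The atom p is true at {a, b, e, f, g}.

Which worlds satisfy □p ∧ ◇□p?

{a, c, e}

a: □p is T, ◇□p is T. ✓
b: □p is T, ◇□p is F. ✗
c: □p is T, ◇□p is T. ✓
d: □p is T, ◇□p is F. ✗
e: □p is T, ◇□p is T. ✓
f: □p is T, ◇□p is F. ✗
g: □p is F, ◇□p is T. ✗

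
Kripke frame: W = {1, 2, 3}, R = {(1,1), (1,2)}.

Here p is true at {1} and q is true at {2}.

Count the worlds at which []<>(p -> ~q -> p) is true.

2

1: successors {1, 2}; <>(p -> ~q -> p) there: 1:T, 2:F. ✗
2: no successors, so []<>(p -> ~q -> p) holds vacuously. ✓
3: no successors, so []<>(p -> ~q -> p) holds vacuously. ✓
Satisfying worlds: {2, 3}.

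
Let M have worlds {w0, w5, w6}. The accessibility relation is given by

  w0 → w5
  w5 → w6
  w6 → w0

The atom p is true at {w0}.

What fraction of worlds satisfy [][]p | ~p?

w0: [][]p is F, ~p is F. ✗
w5: [][]p is T, ~p is T. ✓
w6: [][]p is F, ~p is T. ✓
That's 2 of 3 worlds, so 2/3.

2/3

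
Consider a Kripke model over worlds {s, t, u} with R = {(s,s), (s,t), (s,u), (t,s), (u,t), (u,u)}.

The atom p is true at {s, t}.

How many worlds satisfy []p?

1

s: successors {s, t, u}; p there: s:T, t:T, u:F. ✗
t: successors {s}; p there: s:T. ✓
u: successors {t, u}; p there: t:T, u:F. ✗
Satisfying worlds: {t}.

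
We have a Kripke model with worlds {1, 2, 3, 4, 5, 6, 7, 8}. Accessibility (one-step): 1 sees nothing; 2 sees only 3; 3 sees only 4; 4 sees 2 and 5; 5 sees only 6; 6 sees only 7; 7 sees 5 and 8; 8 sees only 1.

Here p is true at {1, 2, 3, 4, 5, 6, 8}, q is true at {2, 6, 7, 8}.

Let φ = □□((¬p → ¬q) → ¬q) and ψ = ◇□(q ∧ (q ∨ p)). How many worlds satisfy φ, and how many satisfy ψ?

For □□((¬p → ¬q) → ¬q):
1: no successors, so □□((¬p → ¬q) → ¬q) holds vacuously. ✓
2: successors {3}; □((¬p → ¬q) → ¬q) there: 3:T. ✓
3: successors {4}; □((¬p → ¬q) → ¬q) there: 4:F. ✗
4: successors {2, 5}; □((¬p → ¬q) → ¬q) there: 2:T, 5:F. ✗
5: successors {6}; □((¬p → ¬q) → ¬q) there: 6:T. ✓
6: successors {7}; □((¬p → ¬q) → ¬q) there: 7:F. ✗
7: successors {5, 8}; □((¬p → ¬q) → ¬q) there: 5:F, 8:T. ✗
8: successors {1}; □((¬p → ¬q) → ¬q) there: 1:T. ✓
— 4 worlds.
For ◇□(q ∧ (q ∨ p)):
1: no successors, so ◇□(q ∧ (q ∨ p)) fails. ✗
2: successors {3}; □(q ∧ (q ∨ p)) there: 3:F. ✗
3: successors {4}; □(q ∧ (q ∨ p)) there: 4:F. ✗
4: successors {2, 5}; □(q ∧ (q ∨ p)) there: 2:F, 5:T. ✓
5: successors {6}; □(q ∧ (q ∨ p)) there: 6:T. ✓
6: successors {7}; □(q ∧ (q ∨ p)) there: 7:F. ✗
7: successors {5, 8}; □(q ∧ (q ∨ p)) there: 5:T, 8:F. ✓
8: successors {1}; □(q ∧ (q ∨ p)) there: 1:T. ✓
— 4 worlds.

4 and 4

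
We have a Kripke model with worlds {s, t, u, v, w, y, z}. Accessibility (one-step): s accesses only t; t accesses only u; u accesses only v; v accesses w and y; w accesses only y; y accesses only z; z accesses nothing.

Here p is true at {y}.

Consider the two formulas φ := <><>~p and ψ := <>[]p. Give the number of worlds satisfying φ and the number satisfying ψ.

5 and 2

For <><>~p:
s: successors {t}; <>~p there: t:T. ✓
t: successors {u}; <>~p there: u:T. ✓
u: successors {v}; <>~p there: v:T. ✓
v: successors {w, y}; <>~p there: w:F, y:T. ✓
w: successors {y}; <>~p there: y:T. ✓
y: successors {z}; <>~p there: z:F. ✗
z: no successors, so <><>~p fails. ✗
— 5 worlds.
For <>[]p:
s: successors {t}; []p there: t:F. ✗
t: successors {u}; []p there: u:F. ✗
u: successors {v}; []p there: v:F. ✗
v: successors {w, y}; []p there: w:T, y:F. ✓
w: successors {y}; []p there: y:F. ✗
y: successors {z}; []p there: z:T. ✓
z: no successors, so <>[]p fails. ✗
— 2 worlds.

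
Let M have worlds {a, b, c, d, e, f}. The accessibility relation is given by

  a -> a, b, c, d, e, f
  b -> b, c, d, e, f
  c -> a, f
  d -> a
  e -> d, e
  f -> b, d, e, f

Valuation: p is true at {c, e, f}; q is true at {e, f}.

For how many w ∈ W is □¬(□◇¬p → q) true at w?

a: successors {a, b, c, d, e, f}; ¬(□◇¬p → q) there: a:T, b:T, c:T, d:T, e:F, f:F. ✗
b: successors {b, c, d, e, f}; ¬(□◇¬p → q) there: b:T, c:T, d:T, e:F, f:F. ✗
c: successors {a, f}; ¬(□◇¬p → q) there: a:T, f:F. ✗
d: successors {a}; ¬(□◇¬p → q) there: a:T. ✓
e: successors {d, e}; ¬(□◇¬p → q) there: d:T, e:F. ✗
f: successors {b, d, e, f}; ¬(□◇¬p → q) there: b:T, d:T, e:F, f:F. ✗
Satisfying worlds: {d}.

1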